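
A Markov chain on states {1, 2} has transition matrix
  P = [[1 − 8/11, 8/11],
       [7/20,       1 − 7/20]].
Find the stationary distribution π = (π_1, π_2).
π_1 = 77/237, π_2 = 160/237

Solve πP = π with π_1 + π_2 = 1. From πP = π: π_1 · (1 − 8/11) + π_2 · 7/20 = π_1 ⇒ π_2 · 7/20 = π_1 · 8/11 ⇒ π_2/π_1 = (8/11)/(7/20) = 160/77. Together with π_1 + π_2 = 1:
  π_1 = (7/20)/(8/11 + 7/20) = (7/20)/(237/220) = 77/237,
  π_2 = (8/11)/(8/11 + 7/20) = (8/11)/(237/220) = 160/237.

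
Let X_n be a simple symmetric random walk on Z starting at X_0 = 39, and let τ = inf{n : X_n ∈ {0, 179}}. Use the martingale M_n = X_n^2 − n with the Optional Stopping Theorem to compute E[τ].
E[τ] = 5460

M_n = X_n^2 − n is a martingale (since E[X_{n+1}^2 | F_n] = X_n^2 + 1). By OST (τ has finite mean in a bounded region), E[M_τ] = E[M_0] = X_0^2 − 0 = 39^2 = 1521. Also E[M_τ] = E[X_τ^2] − E[τ]. The walk exits at 0 or 179, with P(hit 179 first) = 39/179, so E[X_τ^2] = 179^2 · 39/179 + 0 = 6981. Thus E[τ] = E[X_τ^2] − E[M_τ] = 6981 − 1521 = 5460 = 39(179 − 39) = 5460.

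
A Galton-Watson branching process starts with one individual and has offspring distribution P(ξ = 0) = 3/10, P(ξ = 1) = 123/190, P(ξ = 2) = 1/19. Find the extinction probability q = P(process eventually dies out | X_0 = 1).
q = 1

Mean offspring μ = 0·3/10 + 1·123/190 + 2·1/19 = 143/190 ≤ 1. For μ ≤ 1 with offspring not concentrated at 1, the Galton-Watson process goes extinct almost surely, so q = 1.
(Algebraic check: The pgf is f(s) = 3/10 + 123/190·s + 1/19·s². The extinction probability q is the smallest fixed point of f in [0, 1]. Setting s = f(s):
  1/19·s² + (123/190 − 1)·s + 3/10 = 0
  1/19·s² − (3/10 + 1/19)·s + 3/10 = 0
which factors as (s − 1)·(1/19·s − 3/10) = 0, giving roots s = 1 and s = (3/10)/(1/19) = 57/10. Since 57/10 ≥ 1, the smallest root in [0, 1] is s = 1.)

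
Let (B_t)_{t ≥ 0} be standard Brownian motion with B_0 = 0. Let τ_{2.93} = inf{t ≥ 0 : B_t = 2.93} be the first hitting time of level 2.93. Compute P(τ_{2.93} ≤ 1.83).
P(τ_{2.93} ≤ 1.83) = 2(1 − Φ(2.93/√1.83)) = 2(1 − Φ(2.1659)) ≈ 0.0303

By the reflection principle for standard BM, P(τ_b ≤ t) = 2 · P(B_t ≥ b). Since B_t ~ N(0, t), P(B_t ≥ 2.93) = 1 − Φ(2.93/√t) = 1 − Φ(2.93/√1.83) = 1 − Φ(2.1659) ≈ 0.01516. Doubling: P(τ_{2.93} ≤ 1.83) ≈ 2 · 0.01516 = 0.03032 ≈ 0.0303.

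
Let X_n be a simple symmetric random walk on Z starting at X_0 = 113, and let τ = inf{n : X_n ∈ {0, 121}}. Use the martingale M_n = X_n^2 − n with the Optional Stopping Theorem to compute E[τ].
E[τ] = 904

M_n = X_n^2 − n is a martingale (since E[X_{n+1}^2 | F_n] = X_n^2 + 1). By OST (τ has finite mean in a bounded region), E[M_τ] = E[M_0] = X_0^2 − 0 = 113^2 = 12769. Also E[M_τ] = E[X_τ^2] − E[τ]. The walk exits at 0 or 121, with P(hit 121 first) = 113/121, so E[X_τ^2] = 121^2 · 113/121 + 0 = 13673. Thus E[τ] = E[X_τ^2] − E[M_τ] = 13673 − 12769 = 904 = 113(121 − 113) = 904.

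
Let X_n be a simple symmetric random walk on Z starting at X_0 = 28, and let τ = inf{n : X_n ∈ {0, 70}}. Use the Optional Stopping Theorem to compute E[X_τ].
E[X_τ] = 28

X_n is a martingale and τ is a bounded-mean stopping time (indeed τ is finite a.s. with bounded expectation since the walk is in a bounded region). By the OST, E[X_τ] = E[X_0] = 28. Equivalently: E[X_τ] = 70 · P(hit 70 first) + 0 · P(hit 0 first) = 70 · (28/70) = 28.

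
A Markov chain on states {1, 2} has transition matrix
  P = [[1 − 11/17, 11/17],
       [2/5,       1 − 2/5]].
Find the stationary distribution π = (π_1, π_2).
π_1 = 34/89, π_2 = 55/89

Solve πP = π with π_1 + π_2 = 1. From πP = π: π_1 · (1 − 11/17) + π_2 · 2/5 = π_1 ⇒ π_2 · 2/5 = π_1 · 11/17 ⇒ π_2/π_1 = (11/17)/(2/5) = 55/34. Together with π_1 + π_2 = 1:
  π_1 = (2/5)/(11/17 + 2/5) = (2/5)/(89/85) = 34/89,
  π_2 = (11/17)/(11/17 + 2/5) = (11/17)/(89/85) = 55/89.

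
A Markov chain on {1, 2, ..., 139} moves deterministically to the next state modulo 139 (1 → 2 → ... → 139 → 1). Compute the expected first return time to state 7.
E[T_7 | X_0 = 7] = 139

The chain cycles deterministically, so starting at state 7 it returns in exactly 139 steps. Equivalently, the stationary distribution is uniform π_j = 1/139 for every state j, so by Kac's formula E[T_7] = 1/π_7 = 139.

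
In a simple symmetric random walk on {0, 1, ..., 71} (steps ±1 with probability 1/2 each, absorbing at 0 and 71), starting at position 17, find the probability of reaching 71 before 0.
P(hit 71 before 0) = 17/71

Let u_k = P(hit 71 before 0 | start at k). Then u_0 = 0, u_71 = 1, and u_k = u_{k-1}/2 + u_{k+1}/2 for 1 ≤ k ≤ 70. This harmonic recurrence is solved by u_k = k/71, giving u_17 = 17/71.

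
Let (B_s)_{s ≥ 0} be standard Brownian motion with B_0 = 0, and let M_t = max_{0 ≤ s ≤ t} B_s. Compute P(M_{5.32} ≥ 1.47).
P(M_{5.32} ≥ 1.47) = 2·P(B_{5.32} ≥ 1.47) = 2(1 − Φ(1.47/√5.32)) ≈ 0.5239

By the reflection principle for Brownian motion, P(M_t ≥ a) = 2 · P(B_t ≥ a) for a ≥ 0. Since B_t ~ N(0, t), P(B_t ≥ 1.47) = 1 − Φ(1.47/√t) = 1 − Φ(1.47/√5.32) = 1 − Φ(0.6373). So
  P(M_{5.32} ≥ 1.47) = 2(1 − Φ(0.6373)) ≈ 0.5239.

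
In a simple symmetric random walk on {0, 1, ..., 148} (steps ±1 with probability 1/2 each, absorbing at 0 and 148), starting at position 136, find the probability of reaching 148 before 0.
P(hit 148 before 0) = 136/148 = 34/37

Let u_k = P(hit 148 before 0 | start at k). Then u_0 = 0, u_148 = 1, and u_k = u_{k-1}/2 + u_{k+1}/2 for 1 ≤ k ≤ 147. This harmonic recurrence is solved by u_k = k/148, giving u_136 = 136/148 = 34/37.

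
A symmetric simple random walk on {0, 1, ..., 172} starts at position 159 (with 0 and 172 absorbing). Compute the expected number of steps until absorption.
E[τ | X_0 = 159] = 2067

Let v_k = E[τ | X_0 = k]. Boundary: v_0 = v_172 = 0. Recurrence: v_k = 1 + (v_{k-1} + v_{k+1})/2 for 1 ≤ k ≤ 171. The particular solution to v_k − (v_{k-1} + v_{k+1})/2 = 1 is v_k = −k^2. Adding homogeneous solution A + B k and matching boundaries gives v_k = k (172 − k). Substituting k = 159: v_159 = 159 · 13 = 2067.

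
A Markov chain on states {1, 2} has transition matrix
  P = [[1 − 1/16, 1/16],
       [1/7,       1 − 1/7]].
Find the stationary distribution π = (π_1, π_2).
π_1 = 16/23, π_2 = 7/23

Solve πP = π with π_1 + π_2 = 1. From πP = π: π_1 · (1 − 1/16) + π_2 · 1/7 = π_1 ⇒ π_2 · 1/7 = π_1 · 1/16 ⇒ π_2/π_1 = (1/16)/(1/7) = 7/16. Together with π_1 + π_2 = 1:
  π_1 = (1/7)/(1/16 + 1/7) = (1/7)/(23/112) = 16/23,
  π_2 = (1/16)/(1/16 + 1/7) = (1/16)/(23/112) = 7/23.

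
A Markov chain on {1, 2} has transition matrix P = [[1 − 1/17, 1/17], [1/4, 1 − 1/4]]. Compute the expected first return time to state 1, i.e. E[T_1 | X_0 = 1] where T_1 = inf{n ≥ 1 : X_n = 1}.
E[T_1 | X_0 = 1] = 1/π_1 = 21/17

For an irreducible recurrent Markov chain with stationary distribution π, E[T_i | X_0 = i] = 1/π_i (Kac's formula). Here π_1 = (1/4)/(1/17 + 1/4) = (1/4)/(21/68) = 17/21, so E[T_1 | X_0 = 1] = 1/π_1 = (1/17 + 1/4)/(1/4) = (21/68)/(1/4) = 21/17.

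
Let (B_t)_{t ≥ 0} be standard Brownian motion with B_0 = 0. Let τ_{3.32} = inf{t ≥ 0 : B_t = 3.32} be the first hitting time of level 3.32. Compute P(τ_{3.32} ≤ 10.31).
P(τ_{3.32} ≤ 10.31) = 2(1 − Φ(3.32/√10.31)) = 2(1 − Φ(1.0340)) ≈ 0.3011

By the reflection principle for standard BM, P(τ_b ≤ t) = 2 · P(B_t ≥ b). Since B_t ~ N(0, t), P(B_t ≥ 3.32) = 1 − Φ(3.32/√t) = 1 − Φ(3.32/√10.31) = 1 − Φ(1.0340) ≈ 0.15057. Doubling: P(τ_{3.32} ≤ 10.31) ≈ 2 · 0.15057 = 0.30114 ≈ 0.3011.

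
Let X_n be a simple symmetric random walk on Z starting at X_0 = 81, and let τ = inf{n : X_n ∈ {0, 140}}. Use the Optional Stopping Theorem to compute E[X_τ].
E[X_τ] = 81

X_n is a martingale and τ is a bounded-mean stopping time (indeed τ is finite a.s. with bounded expectation since the walk is in a bounded region). By the OST, E[X_τ] = E[X_0] = 81. Equivalently: E[X_τ] = 140 · P(hit 140 first) + 0 · P(hit 0 first) = 140 · (81/140) = 81.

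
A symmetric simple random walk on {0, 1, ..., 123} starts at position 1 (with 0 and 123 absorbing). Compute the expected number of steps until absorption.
E[τ | X_0 = 1] = 122

Let v_k = E[τ | X_0 = k]. Boundary: v_0 = v_123 = 0. Recurrence: v_k = 1 + (v_{k-1} + v_{k+1})/2 for 1 ≤ k ≤ 122. The particular solution to v_k − (v_{k-1} + v_{k+1})/2 = 1 is v_k = −k^2. Adding homogeneous solution A + B k and matching boundaries gives v_k = k (123 − k). Substituting k = 1: v_1 = 1 · 122 = 122.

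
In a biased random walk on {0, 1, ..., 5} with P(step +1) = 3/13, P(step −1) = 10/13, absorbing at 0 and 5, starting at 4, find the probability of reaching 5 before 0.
P(hit 5 before 0) = (1 − (10/3)^4) / (1 − (10/3)^5) = 4251/14251

Let u_k denote P(reach 5 before 0 | start at k). Boundary: u_0 = 0, u_5 = 1. Recurrence: u_k = 3/13·u_{k+1} + 10/13·u_{k-1} for 1 ≤ k ≤ 4. Try u_k = A + B·r^k with r = q/p = (10/13)/(3/13) = 10/3. Substitution satisfies the recurrence; boundary conditions give:
  u_k = (1 − r^k) / (1 − r^N) = (1 − (10/3)^4) / (1 − (10/3)^5) = 4251/14251.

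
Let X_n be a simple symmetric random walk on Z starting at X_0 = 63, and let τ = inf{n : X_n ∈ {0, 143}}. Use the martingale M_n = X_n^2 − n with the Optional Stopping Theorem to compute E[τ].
E[τ] = 5040

M_n = X_n^2 − n is a martingale (since E[X_{n+1}^2 | F_n] = X_n^2 + 1). By OST (τ has finite mean in a bounded region), E[M_τ] = E[M_0] = X_0^2 − 0 = 63^2 = 3969. Also E[M_τ] = E[X_τ^2] − E[τ]. The walk exits at 0 or 143, with P(hit 143 first) = 63/143, so E[X_τ^2] = 143^2 · 63/143 + 0 = 9009. Thus E[τ] = E[X_τ^2] − E[M_τ] = 9009 − 3969 = 5040 = 63(143 − 63) = 5040.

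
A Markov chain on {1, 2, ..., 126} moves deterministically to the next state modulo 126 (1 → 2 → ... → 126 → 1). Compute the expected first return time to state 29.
E[T_29 | X_0 = 29] = 126

The chain cycles deterministically, so starting at state 29 it returns in exactly 126 steps. Equivalently, the stationary distribution is uniform π_j = 1/126 for every state j, so by Kac's formula E[T_29] = 1/π_29 = 126.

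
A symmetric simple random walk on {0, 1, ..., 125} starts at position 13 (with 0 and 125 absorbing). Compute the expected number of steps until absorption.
E[τ | X_0 = 13] = 1456

Let v_k = E[τ | X_0 = k]. Boundary: v_0 = v_125 = 0. Recurrence: v_k = 1 + (v_{k-1} + v_{k+1})/2 for 1 ≤ k ≤ 124. The particular solution to v_k − (v_{k-1} + v_{k+1})/2 = 1 is v_k = −k^2. Adding homogeneous solution A + B k and matching boundaries gives v_k = k (125 − k). Substituting k = 13: v_13 = 13 · 112 = 1456.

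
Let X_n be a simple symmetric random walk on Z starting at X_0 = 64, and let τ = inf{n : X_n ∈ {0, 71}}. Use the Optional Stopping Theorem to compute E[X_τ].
E[X_τ] = 64

X_n is a martingale and τ is a bounded-mean stopping time (indeed τ is finite a.s. with bounded expectation since the walk is in a bounded region). By the OST, E[X_τ] = E[X_0] = 64. Equivalently: E[X_τ] = 71 · P(hit 71 first) + 0 · P(hit 0 first) = 71 · (64/71) = 64.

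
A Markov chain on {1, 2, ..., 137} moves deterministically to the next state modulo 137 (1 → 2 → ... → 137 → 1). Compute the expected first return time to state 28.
E[T_28 | X_0 = 28] = 137

The chain cycles deterministically, so starting at state 28 it returns in exactly 137 steps. Equivalently, the stationary distribution is uniform π_j = 1/137 for every state j, so by Kac's formula E[T_28] = 1/π_28 = 137.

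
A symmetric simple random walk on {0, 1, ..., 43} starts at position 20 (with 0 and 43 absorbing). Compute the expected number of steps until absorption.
E[τ | X_0 = 20] = 460

Let v_k = E[τ | X_0 = k]. Boundary: v_0 = v_43 = 0. Recurrence: v_k = 1 + (v_{k-1} + v_{k+1})/2 for 1 ≤ k ≤ 42. The particular solution to v_k − (v_{k-1} + v_{k+1})/2 = 1 is v_k = −k^2. Adding homogeneous solution A + B k and matching boundaries gives v_k = k (43 − k). Substituting k = 20: v_20 = 20 · 23 = 460.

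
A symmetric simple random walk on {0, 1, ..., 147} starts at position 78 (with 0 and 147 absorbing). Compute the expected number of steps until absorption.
E[τ | X_0 = 78] = 5382

Let v_k = E[τ | X_0 = k]. Boundary: v_0 = v_147 = 0. Recurrence: v_k = 1 + (v_{k-1} + v_{k+1})/2 for 1 ≤ k ≤ 146. The particular solution to v_k − (v_{k-1} + v_{k+1})/2 = 1 is v_k = −k^2. Adding homogeneous solution A + B k and matching boundaries gives v_k = k (147 − k). Substituting k = 78: v_78 = 78 · 69 = 5382.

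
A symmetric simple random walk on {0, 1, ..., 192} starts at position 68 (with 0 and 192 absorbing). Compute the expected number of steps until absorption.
E[τ | X_0 = 68] = 8432

Let v_k = E[τ | X_0 = k]. Boundary: v_0 = v_192 = 0. Recurrence: v_k = 1 + (v_{k-1} + v_{k+1})/2 for 1 ≤ k ≤ 191. The particular solution to v_k − (v_{k-1} + v_{k+1})/2 = 1 is v_k = −k^2. Adding homogeneous solution A + B k and matching boundaries gives v_k = k (192 − k). Substituting k = 68: v_68 = 68 · 124 = 8432.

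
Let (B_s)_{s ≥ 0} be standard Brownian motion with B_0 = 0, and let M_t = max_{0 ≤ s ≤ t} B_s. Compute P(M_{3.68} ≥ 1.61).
P(M_{3.68} ≥ 1.61) = 2·P(B_{3.68} ≥ 1.61) = 2(1 − Φ(1.61/√3.68)) ≈ 0.4013

By the reflection principle for Brownian motion, P(M_t ≥ a) = 2 · P(B_t ≥ a) for a ≥ 0. Since B_t ~ N(0, t), P(B_t ≥ 1.61) = 1 − Φ(1.61/√t) = 1 − Φ(1.61/√3.68) = 1 − Φ(0.8393). So
  P(M_{3.68} ≥ 1.61) = 2(1 − Φ(0.8393)) ≈ 0.4013.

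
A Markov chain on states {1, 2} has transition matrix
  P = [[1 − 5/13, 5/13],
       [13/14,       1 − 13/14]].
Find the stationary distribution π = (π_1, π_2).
π_1 = 169/239, π_2 = 70/239

Solve πP = π with π_1 + π_2 = 1. From πP = π: π_1 · (1 − 5/13) + π_2 · 13/14 = π_1 ⇒ π_2 · 13/14 = π_1 · 5/13 ⇒ π_2/π_1 = (5/13)/(13/14) = 70/169. Together with π_1 + π_2 = 1:
  π_1 = (13/14)/(5/13 + 13/14) = (13/14)/(239/182) = 169/239,
  π_2 = (5/13)/(5/13 + 13/14) = (5/13)/(239/182) = 70/239.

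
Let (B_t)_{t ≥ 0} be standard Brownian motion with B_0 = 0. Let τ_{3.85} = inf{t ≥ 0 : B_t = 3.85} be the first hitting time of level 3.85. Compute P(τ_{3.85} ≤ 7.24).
P(τ_{3.85} ≤ 7.24) = 2(1 − Φ(3.85/√7.24)) = 2(1 − Φ(1.4308)) ≈ 0.1525

By the reflection principle for standard BM, P(τ_b ≤ t) = 2 · P(B_t ≥ b). Since B_t ~ N(0, t), P(B_t ≥ 3.85) = 1 − Φ(3.85/√t) = 1 − Φ(3.85/√7.24) = 1 − Φ(1.4308) ≈ 0.07624. Doubling: P(τ_{3.85} ≤ 7.24) ≈ 2 · 0.07624 = 0.15248 ≈ 0.1525.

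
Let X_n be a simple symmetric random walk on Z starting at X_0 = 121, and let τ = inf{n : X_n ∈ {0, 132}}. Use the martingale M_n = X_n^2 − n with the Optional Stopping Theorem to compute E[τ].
E[τ] = 1331

M_n = X_n^2 − n is a martingale (since E[X_{n+1}^2 | F_n] = X_n^2 + 1). By OST (τ has finite mean in a bounded region), E[M_τ] = E[M_0] = X_0^2 − 0 = 121^2 = 14641. Also E[M_τ] = E[X_τ^2] − E[τ]. The walk exits at 0 or 132, with P(hit 132 first) = 121/132, so E[X_τ^2] = 132^2 · 121/132 + 0 = 15972. Thus E[τ] = E[X_τ^2] − E[M_τ] = 15972 − 14641 = 1331 = 121(132 − 121) = 1331.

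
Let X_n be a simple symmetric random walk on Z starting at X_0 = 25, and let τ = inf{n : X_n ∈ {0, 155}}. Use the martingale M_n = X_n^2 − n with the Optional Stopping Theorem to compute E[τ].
E[τ] = 3250

M_n = X_n^2 − n is a martingale (since E[X_{n+1}^2 | F_n] = X_n^2 + 1). By OST (τ has finite mean in a bounded region), E[M_τ] = E[M_0] = X_0^2 − 0 = 25^2 = 625. Also E[M_τ] = E[X_τ^2] − E[τ]. The walk exits at 0 or 155, with P(hit 155 first) = 25/155, so E[X_τ^2] = 155^2 · 25/155 + 0 = 3875. Thus E[τ] = E[X_τ^2] − E[M_τ] = 3875 − 625 = 3250 = 25(155 − 25) = 3250.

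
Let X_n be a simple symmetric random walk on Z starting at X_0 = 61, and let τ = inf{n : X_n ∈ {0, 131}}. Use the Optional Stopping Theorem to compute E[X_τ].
E[X_τ] = 61

X_n is a martingale and τ is a bounded-mean stopping time (indeed τ is finite a.s. with bounded expectation since the walk is in a bounded region). By the OST, E[X_τ] = E[X_0] = 61. Equivalently: E[X_τ] = 131 · P(hit 131 first) + 0 · P(hit 0 first) = 131 · (61/131) = 61.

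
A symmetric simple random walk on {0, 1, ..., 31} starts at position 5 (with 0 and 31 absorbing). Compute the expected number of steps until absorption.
E[τ | X_0 = 5] = 130

Let v_k = E[τ | X_0 = k]. Boundary: v_0 = v_31 = 0. Recurrence: v_k = 1 + (v_{k-1} + v_{k+1})/2 for 1 ≤ k ≤ 30. The particular solution to v_k − (v_{k-1} + v_{k+1})/2 = 1 is v_k = −k^2. Adding homogeneous solution A + B k and matching boundaries gives v_k = k (31 − k). Substituting k = 5: v_5 = 5 · 26 = 130.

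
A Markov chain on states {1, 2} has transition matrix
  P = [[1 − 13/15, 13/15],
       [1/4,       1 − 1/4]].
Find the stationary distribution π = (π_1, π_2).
π_1 = 15/67, π_2 = 52/67

Solve πP = π with π_1 + π_2 = 1. From πP = π: π_1 · (1 − 13/15) + π_2 · 1/4 = π_1 ⇒ π_2 · 1/4 = π_1 · 13/15 ⇒ π_2/π_1 = (13/15)/(1/4) = 52/15. Together with π_1 + π_2 = 1:
  π_1 = (1/4)/(13/15 + 1/4) = (1/4)/(67/60) = 15/67,
  π_2 = (13/15)/(13/15 + 1/4) = (13/15)/(67/60) = 52/67.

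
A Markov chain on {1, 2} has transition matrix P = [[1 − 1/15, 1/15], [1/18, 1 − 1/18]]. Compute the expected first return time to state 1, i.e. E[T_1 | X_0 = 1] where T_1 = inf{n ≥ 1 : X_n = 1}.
E[T_1 | X_0 = 1] = 1/π_1 = 11/5

For an irreducible recurrent Markov chain with stationary distribution π, E[T_i | X_0 = i] = 1/π_i (Kac's formula). Here π_1 = (1/18)/(1/15 + 1/18) = (1/18)/(11/90) = 5/11, so E[T_1 | X_0 = 1] = 1/π_1 = (1/15 + 1/18)/(1/18) = (11/90)/(1/18) = 11/5.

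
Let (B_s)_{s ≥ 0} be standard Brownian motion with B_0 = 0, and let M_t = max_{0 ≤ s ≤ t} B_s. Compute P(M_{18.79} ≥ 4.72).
P(M_{18.79} ≥ 4.72) = 2·P(B_{18.79} ≥ 4.72) = 2(1 − Φ(4.72/√18.79)) ≈ 0.2762

By the reflection principle for Brownian motion, P(M_t ≥ a) = 2 · P(B_t ≥ a) for a ≥ 0. Since B_t ~ N(0, t), P(B_t ≥ 4.72) = 1 − Φ(4.72/√t) = 1 − Φ(4.72/√18.79) = 1 − Φ(1.0889). So
  P(M_{18.79} ≥ 4.72) = 2(1 − Φ(1.0889)) ≈ 0.2762.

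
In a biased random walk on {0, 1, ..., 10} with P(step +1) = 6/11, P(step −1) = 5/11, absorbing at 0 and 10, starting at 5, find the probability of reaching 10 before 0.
P(hit 10 before 0) = (1 − (5/6)^5) / (1 − (5/6)^10) = 7776/10901

Let u_k denote P(reach 10 before 0 | start at k). Boundary: u_0 = 0, u_10 = 1. Recurrence: u_k = 6/11·u_{k+1} + 5/11·u_{k-1} for 1 ≤ k ≤ 9. Try u_k = A + B·r^k with r = q/p = (5/11)/(6/11) = 5/6. Substitution satisfies the recurrence; boundary conditions give:
  u_k = (1 − r^k) / (1 − r^N) = (1 − (5/6)^5) / (1 − (5/6)^10) = 7776/10901.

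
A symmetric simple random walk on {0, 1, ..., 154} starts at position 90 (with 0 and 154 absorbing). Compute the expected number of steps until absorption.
E[τ | X_0 = 90] = 5760

Let v_k = E[τ | X_0 = k]. Boundary: v_0 = v_154 = 0. Recurrence: v_k = 1 + (v_{k-1} + v_{k+1})/2 for 1 ≤ k ≤ 153. The particular solution to v_k − (v_{k-1} + v_{k+1})/2 = 1 is v_k = −k^2. Adding homogeneous solution A + B k and matching boundaries gives v_k = k (154 − k). Substituting k = 90: v_90 = 90 · 64 = 5760.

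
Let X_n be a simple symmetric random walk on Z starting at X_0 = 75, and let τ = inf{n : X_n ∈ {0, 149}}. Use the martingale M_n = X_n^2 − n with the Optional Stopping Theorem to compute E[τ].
E[τ] = 5550

M_n = X_n^2 − n is a martingale (since E[X_{n+1}^2 | F_n] = X_n^2 + 1). By OST (τ has finite mean in a bounded region), E[M_τ] = E[M_0] = X_0^2 − 0 = 75^2 = 5625. Also E[M_τ] = E[X_τ^2] − E[τ]. The walk exits at 0 or 149, with P(hit 149 first) = 75/149, so E[X_τ^2] = 149^2 · 75/149 + 0 = 11175. Thus E[τ] = E[X_τ^2] − E[M_τ] = 11175 − 5625 = 5550 = 75(149 − 75) = 5550.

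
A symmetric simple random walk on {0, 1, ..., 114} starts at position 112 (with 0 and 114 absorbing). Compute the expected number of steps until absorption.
E[τ | X_0 = 112] = 224

Let v_k = E[τ | X_0 = k]. Boundary: v_0 = v_114 = 0. Recurrence: v_k = 1 + (v_{k-1} + v_{k+1})/2 for 1 ≤ k ≤ 113. The particular solution to v_k − (v_{k-1} + v_{k+1})/2 = 1 is v_k = −k^2. Adding homogeneous solution A + B k and matching boundaries gives v_k = k (114 − k). Substituting k = 112: v_112 = 112 · 2 = 224.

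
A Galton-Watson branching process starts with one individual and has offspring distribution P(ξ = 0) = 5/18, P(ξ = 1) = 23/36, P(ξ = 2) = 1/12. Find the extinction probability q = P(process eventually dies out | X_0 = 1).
q = 1

Mean offspring μ = 0·5/18 + 1·23/36 + 2·1/12 = 29/36 ≤ 1. For μ ≤ 1 with offspring not concentrated at 1, the Galton-Watson process goes extinct almost surely, so q = 1.
(Algebraic check: The pgf is f(s) = 5/18 + 23/36·s + 1/12·s². The extinction probability q is the smallest fixed point of f in [0, 1]. Setting s = f(s):
  1/12·s² + (23/36 − 1)·s + 5/18 = 0
  1/12·s² − (5/18 + 1/12)·s + 5/18 = 0
which factors as (s − 1)·(1/12·s − 5/18) = 0, giving roots s = 1 and s = (5/18)/(1/12) = 10/3. Since 10/3 ≥ 1, the smallest root in [0, 1] is s = 1.)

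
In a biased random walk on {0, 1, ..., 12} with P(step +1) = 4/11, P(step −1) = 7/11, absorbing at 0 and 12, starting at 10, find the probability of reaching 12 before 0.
P(hit 12 before 0) = (1 − (7/4)^10) / (1 − (7/4)^12) = 136449296/418924545

Let u_k denote P(reach 12 before 0 | start at k). Boundary: u_0 = 0, u_12 = 1. Recurrence: u_k = 4/11·u_{k+1} + 7/11·u_{k-1} for 1 ≤ k ≤ 11. Try u_k = A + B·r^k with r = q/p = (7/11)/(4/11) = 7/4. Substitution satisfies the recurrence; boundary conditions give:
  u_k = (1 − r^k) / (1 − r^N) = (1 − (7/4)^10) / (1 − (7/4)^12) = 136449296/418924545.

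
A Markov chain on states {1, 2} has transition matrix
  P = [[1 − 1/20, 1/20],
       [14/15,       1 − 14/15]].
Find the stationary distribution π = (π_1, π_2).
π_1 = 56/59, π_2 = 3/59

Solve πP = π with π_1 + π_2 = 1. From πP = π: π_1 · (1 − 1/20) + π_2 · 14/15 = π_1 ⇒ π_2 · 14/15 = π_1 · 1/20 ⇒ π_2/π_1 = (1/20)/(14/15) = 3/56. Together with π_1 + π_2 = 1:
  π_1 = (14/15)/(1/20 + 14/15) = (14/15)/(59/60) = 56/59,
  π_2 = (1/20)/(1/20 + 14/15) = (1/20)/(59/60) = 3/59.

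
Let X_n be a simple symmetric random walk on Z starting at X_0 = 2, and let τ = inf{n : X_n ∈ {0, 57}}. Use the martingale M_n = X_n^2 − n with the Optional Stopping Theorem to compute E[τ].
E[τ] = 110

M_n = X_n^2 − n is a martingale (since E[X_{n+1}^2 | F_n] = X_n^2 + 1). By OST (τ has finite mean in a bounded region), E[M_τ] = E[M_0] = X_0^2 − 0 = 2^2 = 4. Also E[M_τ] = E[X_τ^2] − E[τ]. The walk exits at 0 or 57, with P(hit 57 first) = 2/57, so E[X_τ^2] = 57^2 · 2/57 + 0 = 114. Thus E[τ] = E[X_τ^2] − E[M_τ] = 114 − 4 = 110 = 2(57 − 2) = 110.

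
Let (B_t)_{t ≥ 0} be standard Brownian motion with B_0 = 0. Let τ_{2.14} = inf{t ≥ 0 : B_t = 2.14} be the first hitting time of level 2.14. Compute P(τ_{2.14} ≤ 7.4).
P(τ_{2.14} ≤ 7.4) = 2(1 − Φ(2.14/√7.4)) = 2(1 − Φ(0.7867)) ≈ 0.4315

By the reflection principle for standard BM, P(τ_b ≤ t) = 2 · P(B_t ≥ b). Since B_t ~ N(0, t), P(B_t ≥ 2.14) = 1 − Φ(2.14/√t) = 1 − Φ(2.14/√7.4) = 1 − Φ(0.7867) ≈ 0.21573. Doubling: P(τ_{2.14} ≤ 7.4) ≈ 2 · 0.21573 = 0.43146 ≈ 0.4315.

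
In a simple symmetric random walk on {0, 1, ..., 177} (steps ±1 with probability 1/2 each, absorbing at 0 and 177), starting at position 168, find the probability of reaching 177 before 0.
P(hit 177 before 0) = 168/177 = 56/59

Let u_k = P(hit 177 before 0 | start at k). Then u_0 = 0, u_177 = 1, and u_k = u_{k-1}/2 + u_{k+1}/2 for 1 ≤ k ≤ 176. This harmonic recurrence is solved by u_k = k/177, giving u_168 = 168/177 = 56/59.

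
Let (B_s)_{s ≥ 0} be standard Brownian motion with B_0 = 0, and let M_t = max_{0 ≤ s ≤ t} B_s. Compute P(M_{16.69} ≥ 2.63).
P(M_{16.69} ≥ 2.63) = 2·P(B_{16.69} ≥ 2.63) = 2(1 − Φ(2.63/√16.69)) ≈ 0.5197

By the reflection principle for Brownian motion, P(M_t ≥ a) = 2 · P(B_t ≥ a) for a ≥ 0. Since B_t ~ N(0, t), P(B_t ≥ 2.63) = 1 − Φ(2.63/√t) = 1 − Φ(2.63/√16.69) = 1 − Φ(0.6438). So
  P(M_{16.69} ≥ 2.63) = 2(1 − Φ(0.6438)) ≈ 0.5197.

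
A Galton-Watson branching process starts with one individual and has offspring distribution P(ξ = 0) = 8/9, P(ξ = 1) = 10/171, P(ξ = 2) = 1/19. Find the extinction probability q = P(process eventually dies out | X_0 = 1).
q = 1

Mean offspring μ = 0·8/9 + 1·10/171 + 2·1/19 = 28/171 ≤ 1. For μ ≤ 1 with offspring not concentrated at 1, the Galton-Watson process goes extinct almost surely, so q = 1.
(Algebraic check: The pgf is f(s) = 8/9 + 10/171·s + 1/19·s². The extinction probability q is the smallest fixed point of f in [0, 1]. Setting s = f(s):
  1/19·s² + (10/171 − 1)·s + 8/9 = 0
  1/19·s² − (8/9 + 1/19)·s + 8/9 = 0
which factors as (s − 1)·(1/19·s − 8/9) = 0, giving roots s = 1 and s = (8/9)/(1/19) = 152/9. Since 152/9 ≥ 1, the smallest root in [0, 1] is s = 1.)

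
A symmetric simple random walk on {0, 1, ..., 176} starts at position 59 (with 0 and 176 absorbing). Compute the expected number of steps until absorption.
E[τ | X_0 = 59] = 6903

Let v_k = E[τ | X_0 = k]. Boundary: v_0 = v_176 = 0. Recurrence: v_k = 1 + (v_{k-1} + v_{k+1})/2 for 1 ≤ k ≤ 175. The particular solution to v_k − (v_{k-1} + v_{k+1})/2 = 1 is v_k = −k^2. Adding homogeneous solution A + B k and matching boundaries gives v_k = k (176 − k). Substituting k = 59: v_59 = 59 · 117 = 6903.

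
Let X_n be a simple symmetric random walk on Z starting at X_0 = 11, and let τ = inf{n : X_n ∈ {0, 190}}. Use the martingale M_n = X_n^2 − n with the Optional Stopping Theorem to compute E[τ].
E[τ] = 1969

M_n = X_n^2 − n is a martingale (since E[X_{n+1}^2 | F_n] = X_n^2 + 1). By OST (τ has finite mean in a bounded region), E[M_τ] = E[M_0] = X_0^2 − 0 = 11^2 = 121. Also E[M_τ] = E[X_τ^2] − E[τ]. The walk exits at 0 or 190, with P(hit 190 first) = 11/190, so E[X_τ^2] = 190^2 · 11/190 + 0 = 2090. Thus E[τ] = E[X_τ^2] − E[M_τ] = 2090 − 121 = 1969 = 11(190 − 11) = 1969.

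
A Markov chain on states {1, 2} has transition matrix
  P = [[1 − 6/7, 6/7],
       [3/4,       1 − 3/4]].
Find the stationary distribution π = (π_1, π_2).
π_1 = 7/15, π_2 = 8/15

Solve πP = π with π_1 + π_2 = 1. From πP = π: π_1 · (1 − 6/7) + π_2 · 3/4 = π_1 ⇒ π_2 · 3/4 = π_1 · 6/7 ⇒ π_2/π_1 = (6/7)/(3/4) = 8/7. Together with π_1 + π_2 = 1:
  π_1 = (3/4)/(6/7 + 3/4) = (3/4)/(45/28) = 7/15,
  π_2 = (6/7)/(6/7 + 3/4) = (6/7)/(45/28) = 8/15.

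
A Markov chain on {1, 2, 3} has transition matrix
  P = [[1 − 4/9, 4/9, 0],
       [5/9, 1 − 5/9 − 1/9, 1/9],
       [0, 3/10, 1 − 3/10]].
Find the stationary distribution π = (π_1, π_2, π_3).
π = (135/283, 108/283, 40/283)

This is a birth-death chain on three states, which satisfies detailed balance: π_1 · P_{12} = π_2 · P_{21} and π_2 · P_{23} = π_3 · P_{32}.
From π_1 · 4/9 = π_2 · 5/9: π_2/π_1 = (4/9)/(5/9) = 4/5.
From π_2 · 1/9 = π_3 · 3/10: π_3/π_2 = (1/9)/(3/10) = 10/27.
Take π_1 proportional to 1; then unnormalized π = (1, 4/5, 8/27). Normalize by dividing by the sum 283/135:
  π = (135/283, 108/283, 40/283).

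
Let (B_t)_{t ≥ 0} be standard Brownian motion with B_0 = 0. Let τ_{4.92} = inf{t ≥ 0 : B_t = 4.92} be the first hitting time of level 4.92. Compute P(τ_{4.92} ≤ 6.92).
P(τ_{4.92} ≤ 6.92) = 2(1 − Φ(4.92/√6.92)) = 2(1 − Φ(1.8703)) ≈ 0.0614

By the reflection principle for standard BM, P(τ_b ≤ t) = 2 · P(B_t ≥ b). Since B_t ~ N(0, t), P(B_t ≥ 4.92) = 1 − Φ(4.92/√t) = 1 − Φ(4.92/√6.92) = 1 − Φ(1.8703) ≈ 0.03072. Doubling: P(τ_{4.92} ≤ 6.92) ≈ 2 · 0.03072 = 0.06144 ≈ 0.0614.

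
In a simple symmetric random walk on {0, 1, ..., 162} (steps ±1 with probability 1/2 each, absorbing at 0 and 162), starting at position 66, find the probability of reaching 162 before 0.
P(hit 162 before 0) = 66/162 = 11/27

Let u_k = P(hit 162 before 0 | start at k). Then u_0 = 0, u_162 = 1, and u_k = u_{k-1}/2 + u_{k+1}/2 for 1 ≤ k ≤ 161. This harmonic recurrence is solved by u_k = k/162, giving u_66 = 66/162 = 11/27.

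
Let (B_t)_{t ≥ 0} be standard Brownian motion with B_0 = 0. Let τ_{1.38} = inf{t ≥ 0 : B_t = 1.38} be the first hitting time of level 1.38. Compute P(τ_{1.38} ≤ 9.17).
P(τ_{1.38} ≤ 9.17) = 2(1 − Φ(1.38/√9.17)) = 2(1 − Φ(0.4557)) ≈ 0.6486

By the reflection principle for standard BM, P(τ_b ≤ t) = 2 · P(B_t ≥ b). Since B_t ~ N(0, t), P(B_t ≥ 1.38) = 1 − Φ(1.38/√t) = 1 − Φ(1.38/√9.17) = 1 − Φ(0.4557) ≈ 0.32430. Doubling: P(τ_{1.38} ≤ 9.17) ≈ 2 · 0.32430 = 0.64860 ≈ 0.6486.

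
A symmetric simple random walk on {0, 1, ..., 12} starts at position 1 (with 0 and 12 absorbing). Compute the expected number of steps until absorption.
E[τ | X_0 = 1] = 11

Let v_k = E[τ | X_0 = k]. Boundary: v_0 = v_12 = 0. Recurrence: v_k = 1 + (v_{k-1} + v_{k+1})/2 for 1 ≤ k ≤ 11. The particular solution to v_k − (v_{k-1} + v_{k+1})/2 = 1 is v_k = −k^2. Adding homogeneous solution A + B k and matching boundaries gives v_k = k (12 − k). Substituting k = 1: v_1 = 1 · 11 = 11.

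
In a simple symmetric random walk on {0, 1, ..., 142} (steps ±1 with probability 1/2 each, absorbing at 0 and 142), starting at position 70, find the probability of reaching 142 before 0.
P(hit 142 before 0) = 70/142 = 35/71

Let u_k = P(hit 142 before 0 | start at k). Then u_0 = 0, u_142 = 1, and u_k = u_{k-1}/2 + u_{k+1}/2 for 1 ≤ k ≤ 141. This harmonic recurrence is solved by u_k = k/142, giving u_70 = 70/142 = 35/71.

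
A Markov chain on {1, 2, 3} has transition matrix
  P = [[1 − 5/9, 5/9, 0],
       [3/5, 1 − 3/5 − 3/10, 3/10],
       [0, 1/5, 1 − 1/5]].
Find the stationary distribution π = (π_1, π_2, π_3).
π = (54/179, 50/179, 75/179)

This is a birth-death chain on three states, which satisfies detailed balance: π_1 · P_{12} = π_2 · P_{21} and π_2 · P_{23} = π_3 · P_{32}.
From π_1 · 5/9 = π_2 · 3/5: π_2/π_1 = (5/9)/(3/5) = 25/27.
From π_2 · 3/10 = π_3 · 1/5: π_3/π_2 = (3/10)/(1/5) = 3/2.
Take π_1 proportional to 1; then unnormalized π = (1, 25/27, 25/18). Normalize by dividing by the sum 179/54:
  π = (54/179, 50/179, 75/179).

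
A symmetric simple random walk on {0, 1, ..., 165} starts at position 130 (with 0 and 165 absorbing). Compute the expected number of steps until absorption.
E[τ | X_0 = 130] = 4550

Let v_k = E[τ | X_0 = k]. Boundary: v_0 = v_165 = 0. Recurrence: v_k = 1 + (v_{k-1} + v_{k+1})/2 for 1 ≤ k ≤ 164. The particular solution to v_k − (v_{k-1} + v_{k+1})/2 = 1 is v_k = −k^2. Adding homogeneous solution A + B k and matching boundaries gives v_k = k (165 − k). Substituting k = 130: v_130 = 130 · 35 = 4550.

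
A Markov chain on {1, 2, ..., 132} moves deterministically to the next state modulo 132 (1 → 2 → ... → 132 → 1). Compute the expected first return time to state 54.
E[T_54 | X_0 = 54] = 132

The chain cycles deterministically, so starting at state 54 it returns in exactly 132 steps. Equivalently, the stationary distribution is uniform π_j = 1/132 for every state j, so by Kac's formula E[T_54] = 1/π_54 = 132.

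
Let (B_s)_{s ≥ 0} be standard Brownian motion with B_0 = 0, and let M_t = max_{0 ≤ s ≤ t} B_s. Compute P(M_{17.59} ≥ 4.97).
P(M_{17.59} ≥ 4.97) = 2·P(B_{17.59} ≥ 4.97) = 2(1 − Φ(4.97/√17.59)) ≈ 0.2360

By the reflection principle for Brownian motion, P(M_t ≥ a) = 2 · P(B_t ≥ a) for a ≥ 0. Since B_t ~ N(0, t), P(B_t ≥ 4.97) = 1 − Φ(4.97/√t) = 1 − Φ(4.97/√17.59) = 1 − Φ(1.1850). So
  P(M_{17.59} ≥ 4.97) = 2(1 − Φ(1.1850)) ≈ 0.2360.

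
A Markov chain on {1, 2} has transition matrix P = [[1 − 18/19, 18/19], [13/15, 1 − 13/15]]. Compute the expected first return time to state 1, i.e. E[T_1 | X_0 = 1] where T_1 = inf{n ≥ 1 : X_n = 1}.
E[T_1 | X_0 = 1] = 1/π_1 = 517/247

For an irreducible recurrent Markov chain with stationary distribution π, E[T_i | X_0 = i] = 1/π_i (Kac's formula). Here π_1 = (13/15)/(18/19 + 13/15) = (13/15)/(517/285) = 247/517, so E[T_1 | X_0 = 1] = 1/π_1 = (18/19 + 13/15)/(13/15) = (517/285)/(13/15) = 517/247.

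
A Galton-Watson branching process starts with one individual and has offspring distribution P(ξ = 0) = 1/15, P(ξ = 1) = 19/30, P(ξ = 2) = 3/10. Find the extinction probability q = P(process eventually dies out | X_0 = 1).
q = 2/9

The pgf is f(s) = 1/15 + 19/30·s + 3/10·s². The extinction probability q is the smallest fixed point of f in [0, 1]. Setting s = f(s):
  3/10·s² + (19/30 − 1)·s + 1/15 = 0
  3/10·s² − (1/15 + 3/10)·s + 1/15 = 0
which factors as (s − 1)·(3/10·s − 1/15) = 0, giving roots s = 1 and s = (1/15)/(3/10) = 2/9.
Mean offspring μ = 19/30 + 2·3/10 = 37/30 > 1 (supercritical), so q < 1. The extinction probability is the smaller root: q = (1/15)/(3/10) = 2/9.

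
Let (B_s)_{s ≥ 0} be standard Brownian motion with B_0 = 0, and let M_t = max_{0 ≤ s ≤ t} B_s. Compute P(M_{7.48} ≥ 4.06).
P(M_{7.48} ≥ 4.06) = 2·P(B_{7.48} ≥ 4.06) = 2(1 − Φ(4.06/√7.48)) ≈ 0.1377

By the reflection principle for Brownian motion, P(M_t ≥ a) = 2 · P(B_t ≥ a) for a ≥ 0. Since B_t ~ N(0, t), P(B_t ≥ 4.06) = 1 − Φ(4.06/√t) = 1 − Φ(4.06/√7.48) = 1 − Φ(1.4845). So
  P(M_{7.48} ≥ 4.06) = 2(1 − Φ(1.4845)) ≈ 0.1377.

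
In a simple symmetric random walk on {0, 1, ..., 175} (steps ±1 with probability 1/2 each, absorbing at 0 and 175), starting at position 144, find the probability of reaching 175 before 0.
P(hit 175 before 0) = 144/175

Let u_k = P(hit 175 before 0 | start at k). Then u_0 = 0, u_175 = 1, and u_k = u_{k-1}/2 + u_{k+1}/2 for 1 ≤ k ≤ 174. This harmonic recurrence is solved by u_k = k/175, giving u_144 = 144/175.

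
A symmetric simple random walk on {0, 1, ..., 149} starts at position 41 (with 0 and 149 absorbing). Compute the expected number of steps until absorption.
E[τ | X_0 = 41] = 4428

Let v_k = E[τ | X_0 = k]. Boundary: v_0 = v_149 = 0. Recurrence: v_k = 1 + (v_{k-1} + v_{k+1})/2 for 1 ≤ k ≤ 148. The particular solution to v_k − (v_{k-1} + v_{k+1})/2 = 1 is v_k = −k^2. Adding homogeneous solution A + B k and matching boundaries gives v_k = k (149 − k). Substituting k = 41: v_41 = 41 · 108 = 4428.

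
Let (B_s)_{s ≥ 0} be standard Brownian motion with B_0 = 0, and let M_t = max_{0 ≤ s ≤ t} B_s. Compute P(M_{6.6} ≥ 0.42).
P(M_{6.6} ≥ 0.42) = 2·P(B_{6.6} ≥ 0.42) = 2(1 − Φ(0.42/√6.6)) ≈ 0.8701

By the reflection principle for Brownian motion, P(M_t ≥ a) = 2 · P(B_t ≥ a) for a ≥ 0. Since B_t ~ N(0, t), P(B_t ≥ 0.42) = 1 − Φ(0.42/√t) = 1 − Φ(0.42/√6.6) = 1 − Φ(0.1635). So
  P(M_{6.6} ≥ 0.42) = 2(1 − Φ(0.1635)) ≈ 0.8701.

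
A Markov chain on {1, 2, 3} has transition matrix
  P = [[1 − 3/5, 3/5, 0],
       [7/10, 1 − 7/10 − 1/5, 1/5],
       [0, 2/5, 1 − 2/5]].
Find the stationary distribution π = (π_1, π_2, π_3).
π = (7/16, 3/8, 3/16)

This is a birth-death chain on three states, which satisfies detailed balance: π_1 · P_{12} = π_2 · P_{21} and π_2 · P_{23} = π_3 · P_{32}.
From π_1 · 3/5 = π_2 · 7/10: π_2/π_1 = (3/5)/(7/10) = 6/7.
From π_2 · 1/5 = π_3 · 2/5: π_3/π_2 = (1/5)/(2/5) = 1/2.
Take π_1 proportional to 1; then unnormalized π = (1, 6/7, 3/7). Normalize by dividing by the sum 16/7:
  π = (7/16, 3/8, 3/16).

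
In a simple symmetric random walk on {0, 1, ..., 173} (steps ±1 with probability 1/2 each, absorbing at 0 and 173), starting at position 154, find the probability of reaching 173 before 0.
P(hit 173 before 0) = 154/173

Let u_k = P(hit 173 before 0 | start at k). Then u_0 = 0, u_173 = 1, and u_k = u_{k-1}/2 + u_{k+1}/2 for 1 ≤ k ≤ 172. This harmonic recurrence is solved by u_k = k/173, giving u_154 = 154/173.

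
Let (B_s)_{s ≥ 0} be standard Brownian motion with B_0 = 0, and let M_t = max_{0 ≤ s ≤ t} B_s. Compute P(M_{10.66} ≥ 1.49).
P(M_{10.66} ≥ 1.49) = 2·P(B_{10.66} ≥ 1.49) = 2(1 − Φ(1.49/√10.66)) ≈ 0.6481

By the reflection principle for Brownian motion, P(M_t ≥ a) = 2 · P(B_t ≥ a) for a ≥ 0. Since B_t ~ N(0, t), P(B_t ≥ 1.49) = 1 − Φ(1.49/√t) = 1 − Φ(1.49/√10.66) = 1 − Φ(0.4564). So
  P(M_{10.66} ≥ 1.49) = 2(1 − Φ(0.4564)) ≈ 0.6481.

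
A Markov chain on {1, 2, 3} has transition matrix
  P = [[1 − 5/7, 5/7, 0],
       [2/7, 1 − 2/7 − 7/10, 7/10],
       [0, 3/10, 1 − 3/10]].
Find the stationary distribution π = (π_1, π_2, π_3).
π = (3/28, 15/56, 5/8)

This is a birth-death chain on three states, which satisfies detailed balance: π_1 · P_{12} = π_2 · P_{21} and π_2 · P_{23} = π_3 · P_{32}.
From π_1 · 5/7 = π_2 · 2/7: π_2/π_1 = (5/7)/(2/7) = 5/2.
From π_2 · 7/10 = π_3 · 3/10: π_3/π_2 = (7/10)/(3/10) = 7/3.
Take π_1 proportional to 1; then unnormalized π = (1, 5/2, 35/6). Normalize by dividing by the sum 28/3:
  π = (3/28, 15/56, 5/8).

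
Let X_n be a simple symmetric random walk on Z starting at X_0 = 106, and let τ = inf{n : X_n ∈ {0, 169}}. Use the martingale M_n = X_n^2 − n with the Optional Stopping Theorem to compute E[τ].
E[τ] = 6678

M_n = X_n^2 − n is a martingale (since E[X_{n+1}^2 | F_n] = X_n^2 + 1). By OST (τ has finite mean in a bounded region), E[M_τ] = E[M_0] = X_0^2 − 0 = 106^2 = 11236. Also E[M_τ] = E[X_τ^2] − E[τ]. The walk exits at 0 or 169, with P(hit 169 first) = 106/169, so E[X_τ^2] = 169^2 · 106/169 + 0 = 17914. Thus E[τ] = E[X_τ^2] − E[M_τ] = 17914 − 11236 = 6678 = 106(169 − 106) = 6678.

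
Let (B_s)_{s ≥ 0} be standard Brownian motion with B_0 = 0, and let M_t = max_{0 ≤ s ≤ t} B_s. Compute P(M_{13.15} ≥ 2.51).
P(M_{13.15} ≥ 2.51) = 2·P(B_{13.15} ≥ 2.51) = 2(1 − Φ(2.51/√13.15)) ≈ 0.4888

By the reflection principle for Brownian motion, P(M_t ≥ a) = 2 · P(B_t ≥ a) for a ≥ 0. Since B_t ~ N(0, t), P(B_t ≥ 2.51) = 1 − Φ(2.51/√t) = 1 − Φ(2.51/√13.15) = 1 − Φ(0.6922). So
  P(M_{13.15} ≥ 2.51) = 2(1 − Φ(0.6922)) ≈ 0.4888.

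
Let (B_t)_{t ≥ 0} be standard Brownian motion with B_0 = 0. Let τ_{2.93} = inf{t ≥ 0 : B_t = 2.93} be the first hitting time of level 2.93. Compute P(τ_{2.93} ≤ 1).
P(τ_{2.93} ≤ 1) = 2(1 − Φ(2.93/√1)) = 2(1 − Φ(2.9300)) ≈ 0.0034

By the reflection principle for standard BM, P(τ_b ≤ t) = 2 · P(B_t ≥ b). Since B_t ~ N(0, t), P(B_t ≥ 2.93) = 1 − Φ(2.93/√t) = 1 − Φ(2.93/√1) = 1 − Φ(2.9300) ≈ 0.00169. Doubling: P(τ_{2.93} ≤ 1) ≈ 2 · 0.00169 = 0.00338 ≈ 0.0034.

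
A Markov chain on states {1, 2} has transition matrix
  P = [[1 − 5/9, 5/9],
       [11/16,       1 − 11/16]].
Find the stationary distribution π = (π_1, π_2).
π_1 = 99/179, π_2 = 80/179

Solve πP = π with π_1 + π_2 = 1. From πP = π: π_1 · (1 − 5/9) + π_2 · 11/16 = π_1 ⇒ π_2 · 11/16 = π_1 · 5/9 ⇒ π_2/π_1 = (5/9)/(11/16) = 80/99. Together with π_1 + π_2 = 1:
  π_1 = (11/16)/(5/9 + 11/16) = (11/16)/(179/144) = 99/179,
  π_2 = (5/9)/(5/9 + 11/16) = (5/9)/(179/144) = 80/179.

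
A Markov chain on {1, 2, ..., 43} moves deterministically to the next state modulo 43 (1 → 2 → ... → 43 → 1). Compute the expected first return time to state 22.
E[T_22 | X_0 = 22] = 43

The chain cycles deterministically, so starting at state 22 it returns in exactly 43 steps. Equivalently, the stationary distribution is uniform π_j = 1/43 for every state j, so by Kac's formula E[T_22] = 1/π_22 = 43.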